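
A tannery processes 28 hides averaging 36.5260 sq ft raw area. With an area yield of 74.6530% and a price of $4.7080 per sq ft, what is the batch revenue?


Raw_total = N * avg_area = 28 * 36.5260 = 1022.7280 sq ft
Finished = Raw_total * yield / 100 = 1022.7280 * 74.6530 / 100 = 763.4971 sq ft
Value = Finished * price = 763.4971 * 4.7080 = 3594.5445 $


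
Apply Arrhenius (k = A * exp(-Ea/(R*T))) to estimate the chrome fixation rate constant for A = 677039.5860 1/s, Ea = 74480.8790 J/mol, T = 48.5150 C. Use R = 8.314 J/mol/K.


T_K = T_C + 273.15 = 48.5150 + 273.15 = 321.6650 K
exponent = -Ea / (R * T_K) = -74480.8790 / (8.314 * 321.6650) = -27.8504
k = A * exp(exponent) = 677039.5860 * exp(-27.8504) = 5.4369e-07 1/s


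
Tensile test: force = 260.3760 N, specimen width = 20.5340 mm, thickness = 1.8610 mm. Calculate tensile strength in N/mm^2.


Formula: TS = force / (width * thickness)
Substituting: TS = 260.3760 / (20.5340 * 1.8610)
Result: 6.8137 N/mm^2


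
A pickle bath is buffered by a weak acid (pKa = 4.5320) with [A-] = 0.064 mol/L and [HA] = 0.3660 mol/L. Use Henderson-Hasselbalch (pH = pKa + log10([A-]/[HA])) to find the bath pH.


ratio = [A-] / [HA] = 0.064 / 0.3660 = 0.1749
log10(ratio) = -0.7573
pH = pKa + log10(ratio) = 4.5320 - 0.7573 = 3.7747


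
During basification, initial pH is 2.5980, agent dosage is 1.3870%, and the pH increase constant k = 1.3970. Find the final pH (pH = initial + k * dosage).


Formula: pH_final = pH_initial + k * base_pct
Substituting: pH_final = 2.5980 + 1.3970 * 1.3870
Result: 4.5356


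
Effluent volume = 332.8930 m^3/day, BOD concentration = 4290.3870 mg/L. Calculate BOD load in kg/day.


Formula: BOD_load = volume * conc / 1000
Substituting: BOD_load = 332.8930 * 4290.3870 / 1000
Result: 1428.2398 kg/day


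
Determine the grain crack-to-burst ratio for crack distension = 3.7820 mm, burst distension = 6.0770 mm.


Formula: Ratio = crack / burst
Substituting: Ratio = 3.7820 / 6.0770
Result: 0.6223


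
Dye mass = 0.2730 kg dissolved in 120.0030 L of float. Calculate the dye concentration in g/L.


Formula: Conc = dye_mass(kg) / volume(L) * 1000
Substituting: Conc = 0.2730 / 120.0030 * 1000
Result: 2.2749 g/L


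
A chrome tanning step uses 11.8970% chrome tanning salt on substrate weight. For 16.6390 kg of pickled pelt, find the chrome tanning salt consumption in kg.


Formula: Chrome = substrate * pct / 100
Substituting: Chrome = 16.6390 * 11.8970 / 100
Result: 1.9795 kg


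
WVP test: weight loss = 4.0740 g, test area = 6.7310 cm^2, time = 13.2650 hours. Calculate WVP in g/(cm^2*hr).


Formula: WVP = loss / (area * time)
Substituting: WVP = 4.0740 / (6.7310 * 13.2650)
Result: 0.0456283 g/(cm^2*hr)


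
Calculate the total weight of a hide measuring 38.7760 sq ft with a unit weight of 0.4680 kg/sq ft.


Formula: Weight = area * weight_per_sqft
Substituting: Weight = 38.7760 * 0.4680
Result: 18.1472 kg


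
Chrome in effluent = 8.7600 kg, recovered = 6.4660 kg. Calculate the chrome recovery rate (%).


Formula: Recovery = recovered / input * 100
Substituting: Recovery = 6.4660 / 8.7600 * 100
Result: 73.8128 %


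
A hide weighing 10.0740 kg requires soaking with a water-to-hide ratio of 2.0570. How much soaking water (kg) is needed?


Formula: Water = hide_weight * ratio
Substituting: Water = 10.0740 * 2.0570
Result: 20.7222 kg


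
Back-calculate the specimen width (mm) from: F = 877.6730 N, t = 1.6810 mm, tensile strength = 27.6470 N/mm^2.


Formula: w = F / (TS * t)
Substituting: w = 877.6730 / (27.6470 * 1.6810)
Result: 18.8850 mm


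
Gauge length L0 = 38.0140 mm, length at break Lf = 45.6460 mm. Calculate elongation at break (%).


Formula: Elongation = (Lf - L0) / L0 * 100
Substituting: Elongation = (45.6460 - 38.0140) / 38.0140 * 100
Result: 20.0768 %


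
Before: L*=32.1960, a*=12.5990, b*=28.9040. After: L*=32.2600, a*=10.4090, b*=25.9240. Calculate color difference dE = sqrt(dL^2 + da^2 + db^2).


dL = 0.064, da = -2.1900, db = -2.9800
dE = sqrt(0.064^2 + (-2.1900)^2 + (-2.9800)^2) = 3.6987


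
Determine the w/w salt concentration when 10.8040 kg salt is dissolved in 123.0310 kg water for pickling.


Formula: Conc = salt / (water + salt) * 100
Substituting: Conc = 10.8040 / (123.0310 + 10.8040) * 100
Result: 8.0726 %


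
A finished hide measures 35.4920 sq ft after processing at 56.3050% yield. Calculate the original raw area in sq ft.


Formula: raw = finished * 100 / yield
Substituting: raw = 35.4920 * 100 / 56.3050
Result: 63.0353 sq ft


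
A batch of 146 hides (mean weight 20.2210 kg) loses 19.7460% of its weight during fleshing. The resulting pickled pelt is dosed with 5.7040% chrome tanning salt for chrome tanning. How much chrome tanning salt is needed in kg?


Total_raw = N * avg_wt = 146 * 20.2210 = 2952.2660 kg
Substrate = Total_raw * (1 - loss/100) = 2952.2660 * (1 - 19.7460/100) = 2369.3116 kg
Chrome = Substrate * pct / 100 = 2369.3116 * 5.7040 / 100 = 135.1455 kg


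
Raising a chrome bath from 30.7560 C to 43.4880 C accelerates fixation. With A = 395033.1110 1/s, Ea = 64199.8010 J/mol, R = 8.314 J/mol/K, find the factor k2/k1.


T1 = 30.7560 + 273.15 = 303.9060 K; T2 = 43.4880 + 273.15 = 316.6380 K
k1 = A * exp(-Ea/(R*T1)) = 395033.1110 * exp(-64199.8010/(8.314*303.9060)) = 3.6452e-06 1/s
k2 = A * exp(-Ea/(R*T2)) = 395033.1110 * exp(-64199.8010/(8.314*316.6380)) = 1.0126e-05 1/s
k2/k1 = 1.0126e-05 / 3.6452e-06 = 2.7779


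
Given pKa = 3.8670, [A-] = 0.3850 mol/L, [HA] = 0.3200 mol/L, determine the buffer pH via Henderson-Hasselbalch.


ratio = [A-] / [HA] = 0.3850 / 0.3200 = 1.2031
log10(ratio) = 0.0803108
pH = pKa + log10(ratio) = 3.8670 + 0.0803108 = 3.9473


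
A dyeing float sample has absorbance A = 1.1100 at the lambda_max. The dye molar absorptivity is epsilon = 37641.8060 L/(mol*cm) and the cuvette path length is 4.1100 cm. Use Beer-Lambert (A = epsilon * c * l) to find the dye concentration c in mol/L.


Formula: c = A / (epsilon * l)
Substituting: c = 1.1100 / (37641.8060 * 4.1100)
Result: 7.1748e-06 mol/L


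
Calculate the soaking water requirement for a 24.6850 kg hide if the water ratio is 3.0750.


Formula: Water = hide_weight * ratio
Substituting: Water = 24.6850 * 3.0750
Result: 75.9064 kg


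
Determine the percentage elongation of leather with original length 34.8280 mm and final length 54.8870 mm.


Formula: Elongation = (Lf - L0) / L0 * 100
Substituting: Elongation = (54.8870 - 34.8280) / 34.8280 * 100
Result: 57.5945 %


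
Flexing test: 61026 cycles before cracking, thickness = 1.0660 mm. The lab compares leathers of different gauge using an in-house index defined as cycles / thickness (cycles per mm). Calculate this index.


Formula: Index = cycles / thickness
Substituting: Index = 61026 / 1.0660
Result: 57247.6548 cycles/mm


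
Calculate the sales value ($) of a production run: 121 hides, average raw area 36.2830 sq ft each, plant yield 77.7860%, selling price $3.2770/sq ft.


Raw_total = N * avg_area = 121 * 36.2830 = 4390.2430 sq ft
Finished = Raw_total * yield / 100 = 4390.2430 * 77.7860 / 100 = 3414.9944 sq ft
Value = Finished * price = 3414.9944 * 3.2770 = 11190.9367 $


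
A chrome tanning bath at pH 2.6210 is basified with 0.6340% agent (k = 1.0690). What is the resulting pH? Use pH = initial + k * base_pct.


Formula: pH_final = pH_initial + k * base_pct
Substituting: pH_final = 2.6210 + 1.0690 * 0.6340
Result: 3.2987


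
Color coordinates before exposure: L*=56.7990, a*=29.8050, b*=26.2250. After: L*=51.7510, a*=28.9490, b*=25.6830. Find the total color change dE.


dL = -5.0480, da = -0.8560, db = -0.5420
dE = sqrt((-5.0480)^2 + (-0.8560)^2 + (-0.5420)^2) = 5.1487


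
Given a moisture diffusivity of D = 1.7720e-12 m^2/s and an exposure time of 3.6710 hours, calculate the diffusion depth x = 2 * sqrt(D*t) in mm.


t = 3.6710 hr * 3600 = 13215.6000 s
D * t = 1.7720e-12 * 13215.6000 = 2.3418e-08
x = 2 * sqrt(D*t) = 2 * sqrt(2.3418e-08) = 3.0606e-04 m = 0.3061 mm


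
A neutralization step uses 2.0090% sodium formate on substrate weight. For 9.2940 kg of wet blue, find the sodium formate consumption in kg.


Formula: Neutralizer = substrate * pct / 100
Substituting: Neutralizer = 9.2940 * 2.0090 / 100
Result: 0.1867 kg


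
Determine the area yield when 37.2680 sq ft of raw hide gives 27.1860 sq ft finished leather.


Formula: Yield = finished / raw * 100
Substituting: Yield = 27.1860 / 37.2680 * 100
Result: 72.9473 %


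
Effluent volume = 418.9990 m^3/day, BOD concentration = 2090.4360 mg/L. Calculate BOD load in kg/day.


Formula: BOD_load = volume * conc / 1000
Substituting: BOD_load = 418.9990 * 2090.4360 / 1000
Result: 875.8906 kg/day


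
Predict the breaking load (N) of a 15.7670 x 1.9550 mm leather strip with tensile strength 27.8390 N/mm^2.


Formula: F = TS * w * t
Substituting: F = 27.8390 * 15.7670 * 1.9550
Result: 858.1228 N


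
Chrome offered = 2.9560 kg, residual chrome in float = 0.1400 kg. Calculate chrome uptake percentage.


Formula: Uptake = (offered - residual) / offered * 100
Substituting: Uptake = (2.9560 - 0.1400) / 2.9560 * 100
Result: 95.2639 %


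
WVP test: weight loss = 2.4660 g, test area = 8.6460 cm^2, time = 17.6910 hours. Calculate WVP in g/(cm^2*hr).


Formula: WVP = loss / (area * time)
Substituting: WVP = 2.4660 / (8.6460 * 17.6910)
Result: 0.0161222 g/(cm^2*hr)


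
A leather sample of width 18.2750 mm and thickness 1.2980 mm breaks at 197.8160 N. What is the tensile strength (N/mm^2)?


Formula: TS = force / (width * thickness)
Substituting: TS = 197.8160 / (18.2750 * 1.2980)
Result: 8.3393 N/mm^2


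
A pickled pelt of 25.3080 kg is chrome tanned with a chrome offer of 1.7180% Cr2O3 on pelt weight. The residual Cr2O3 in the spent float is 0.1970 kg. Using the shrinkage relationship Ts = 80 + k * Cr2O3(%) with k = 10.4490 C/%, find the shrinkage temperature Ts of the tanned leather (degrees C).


Offered = pelt * offer_pct / 100 = 25.3080 * 1.7180 / 100 = 0.4348 kg
Uptake = offered - residual = 0.4348 - 0.1970 = 0.2378 kg
Cr2O3% on pelt = uptake / pelt * 100 = 0.2378 / 25.3080 * 100 = 0.9396 %
Ts = 80 + k * Cr2O3% = 80 + 10.4490 * 0.9396 = 89.8178 C


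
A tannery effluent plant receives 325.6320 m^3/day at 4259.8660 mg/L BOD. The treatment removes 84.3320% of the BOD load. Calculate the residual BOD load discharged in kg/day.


Load_in = volume * conc / 1000 = 325.6320 * 4259.8660 / 1000 = 1387.1487 kg/day
Removed = Load_in * eff / 100 = 1387.1487 * 84.3320 / 100 = 1169.8102 kg/day
Load_out = Load_in - Removed = 1387.1487 - 1169.8102 = 217.3385 kg/day


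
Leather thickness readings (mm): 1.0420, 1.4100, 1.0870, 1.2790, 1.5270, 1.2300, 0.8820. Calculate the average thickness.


Formula: Average = sum / n
Substituting: Average = 8.4570 / 7
Result: 1.2081 mm


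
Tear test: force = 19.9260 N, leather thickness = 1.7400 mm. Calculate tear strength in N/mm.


Formula: Tear strength = force / thickness
Substituting: Tear strength = 19.9260 / 1.7400
Result: 11.4517 N/mm


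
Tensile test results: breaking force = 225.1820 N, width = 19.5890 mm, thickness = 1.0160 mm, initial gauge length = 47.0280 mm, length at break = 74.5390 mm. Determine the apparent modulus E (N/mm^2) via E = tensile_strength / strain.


TS = F / (w * t) = 225.1820 / (19.5890 * 1.0160) = 11.3143 N/mm^2
strain = (Lf - L0) / L0 = (74.5390 - 47.0280) / 47.0280 = 0.5850
E = TS / strain = 11.3143 / 0.5850 = 19.3410 N/mm^2


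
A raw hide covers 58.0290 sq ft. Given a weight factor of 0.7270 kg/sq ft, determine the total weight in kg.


Formula: Weight = area * weight_per_sqft
Substituting: Weight = 58.0290 * 0.7270
Result: 42.1871 kg


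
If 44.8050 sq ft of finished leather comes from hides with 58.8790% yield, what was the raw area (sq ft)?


Formula: raw = finished * 100 / yield
Substituting: raw = 44.8050 * 100 / 58.8790
Result: 76.0967 sq ft


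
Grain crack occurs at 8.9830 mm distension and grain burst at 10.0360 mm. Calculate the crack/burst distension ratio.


Formula: Ratio = crack / burst
Substituting: Ratio = 8.9830 / 10.0360
Result: 0.8951


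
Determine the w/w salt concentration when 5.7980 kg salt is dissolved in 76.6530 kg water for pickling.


Formula: Conc = salt / (water + salt) * 100
Substituting: Conc = 5.7980 / (76.6530 + 5.7980) * 100
Result: 7.0321 %


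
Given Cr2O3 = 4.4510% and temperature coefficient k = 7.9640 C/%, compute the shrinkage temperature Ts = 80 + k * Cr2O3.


Formula: Ts = 80 + k * Cr2O3
Substituting: Ts = 80 + 7.9640 * 4.4510
Result: 115.4478 C


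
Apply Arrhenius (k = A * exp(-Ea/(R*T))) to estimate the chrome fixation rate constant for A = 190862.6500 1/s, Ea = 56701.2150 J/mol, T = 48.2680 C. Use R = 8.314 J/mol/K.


T_K = T_C + 273.15 = 48.2680 + 273.15 = 321.4180 K
exponent = -Ea / (R * T_K) = -56701.2150 / (8.314 * 321.4180) = -21.2184
k = A * exp(exponent) = 190862.6500 * exp(-21.2184) = 1.1633e-04 1/s


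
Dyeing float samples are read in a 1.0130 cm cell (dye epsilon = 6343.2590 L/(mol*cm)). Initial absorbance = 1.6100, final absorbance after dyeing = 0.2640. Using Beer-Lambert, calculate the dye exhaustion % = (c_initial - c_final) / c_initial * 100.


c_initial = A_i / (epsilon * l) = 1.6100 / (6343.2590 * 1.0130) = 2.5056e-04 mol/L
c_final = A_f / (epsilon * l) = 0.2640 / (6343.2590 * 1.0130) = 4.1085e-05 mol/L
Exhaustion = (c_initial - c_final) / c_initial * 100 = (2.5056e-04 - 4.1085e-05) / 2.5056e-04 * 100 = 83.6025 %


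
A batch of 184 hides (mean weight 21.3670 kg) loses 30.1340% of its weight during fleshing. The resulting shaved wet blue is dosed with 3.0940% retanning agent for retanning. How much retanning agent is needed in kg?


Total_raw = N * avg_wt = 184 * 21.3670 = 3931.5280 kg
Substrate = Total_raw * (1 - loss/100) = 3931.5280 * (1 - 30.1340/100) = 2746.8014 kg
Retan = Substrate * pct / 100 = 2746.8014 * 3.0940 / 100 = 84.9860 kg


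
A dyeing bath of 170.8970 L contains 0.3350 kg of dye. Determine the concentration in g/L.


Formula: Conc = dye_mass(kg) / volume(L) * 1000
Substituting: Conc = 0.3350 / 170.8970 * 1000
Result: 1.9602 g/L


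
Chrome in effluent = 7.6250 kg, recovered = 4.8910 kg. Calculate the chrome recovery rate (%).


Formula: Recovery = recovered / input * 100
Substituting: Recovery = 4.8910 / 7.6250 * 100
Result: 64.1443 %


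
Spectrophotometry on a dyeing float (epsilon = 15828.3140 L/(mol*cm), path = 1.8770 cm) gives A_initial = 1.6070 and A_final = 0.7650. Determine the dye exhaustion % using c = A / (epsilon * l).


c_initial = A_i / (epsilon * l) = 1.6070 / (15828.3140 * 1.8770) = 5.4090e-05 mol/L
c_final = A_f / (epsilon * l) = 0.7650 / (15828.3140 * 1.8770) = 2.5749e-05 mol/L
Exhaustion = (c_initial - c_final) / c_initial * 100 = (5.4090e-05 - 2.5749e-05) / 5.4090e-05 * 100 = 52.3958 %


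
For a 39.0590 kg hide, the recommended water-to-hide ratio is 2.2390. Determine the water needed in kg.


Formula: Water = hide_weight * ratio
Substituting: Water = 39.0590 * 2.2390
Result: 87.4531 kg


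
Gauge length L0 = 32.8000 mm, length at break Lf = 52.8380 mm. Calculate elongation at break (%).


Formula: Elongation = (Lf - L0) / L0 * 100
Substituting: Elongation = (52.8380 - 32.8000) / 32.8000 * 100
Result: 61.0915 %


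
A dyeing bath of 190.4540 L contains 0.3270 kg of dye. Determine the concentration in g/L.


Formula: Conc = dye_mass(kg) / volume(L) * 1000
Substituting: Conc = 0.3270 / 190.4540 * 1000
Result: 1.7170 g/L


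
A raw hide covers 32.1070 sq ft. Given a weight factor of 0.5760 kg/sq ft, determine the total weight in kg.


Formula: Weight = area * weight_per_sqft
Substituting: Weight = 32.1070 * 0.5760
Result: 18.4936 kg


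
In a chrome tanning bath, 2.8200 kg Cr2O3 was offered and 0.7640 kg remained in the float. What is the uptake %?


Formula: Uptake = (offered - residual) / offered * 100
Substituting: Uptake = (2.8200 - 0.7640) / 2.8200 * 100
Result: 72.9078 %


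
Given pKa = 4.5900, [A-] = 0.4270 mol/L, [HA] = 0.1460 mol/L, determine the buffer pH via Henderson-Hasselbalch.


ratio = [A-] / [HA] = 0.4270 / 0.1460 = 2.9247
log10(ratio) = 0.4661
pH = pKa + log10(ratio) = 4.5900 + 0.4661 = 5.0561


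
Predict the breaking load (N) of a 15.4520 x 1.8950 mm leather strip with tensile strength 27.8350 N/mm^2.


Formula: F = TS * w * t
Substituting: F = 27.8350 * 15.4520 * 1.8950
Result: 815.0517 N


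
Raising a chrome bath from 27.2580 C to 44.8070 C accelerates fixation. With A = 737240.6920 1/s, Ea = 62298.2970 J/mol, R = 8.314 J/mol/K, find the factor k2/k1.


T1 = 27.2580 + 273.15 = 300.4080 K; T2 = 44.8070 + 273.15 = 317.9570 K
k1 = A * exp(-Ea/(R*T1)) = 737240.6920 * exp(-62298.2970/(8.314*300.4080)) = 1.0836e-05 1/s
k2 = A * exp(-Ea/(R*T2)) = 737240.6920 * exp(-62298.2970/(8.314*317.9570)) = 4.2928e-05 1/s
k2/k1 = 4.2928e-05 / 1.0836e-05 = 3.9618


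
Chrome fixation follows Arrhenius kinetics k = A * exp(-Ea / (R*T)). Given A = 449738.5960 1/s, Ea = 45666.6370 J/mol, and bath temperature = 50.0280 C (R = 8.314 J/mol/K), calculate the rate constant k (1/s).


T_K = T_C + 273.15 = 50.0280 + 273.15 = 323.1780 K
exponent = -Ea / (R * T_K) = -45666.6370 / (8.314 * 323.1780) = -16.9960
k = A * exp(exponent) = 449738.5960 * exp(-16.9960) = 0.0186932 1/s


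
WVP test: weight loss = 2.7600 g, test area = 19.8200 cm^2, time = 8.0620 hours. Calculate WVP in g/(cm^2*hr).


Formula: WVP = loss / (area * time)
Substituting: WVP = 2.7600 / (19.8200 * 8.0620)
Result: 0.0172728 g/(cm^2*hr)


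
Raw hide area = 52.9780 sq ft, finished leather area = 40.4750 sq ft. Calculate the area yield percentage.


Formula: Yield = finished / raw * 100
Substituting: Yield = 40.4750 / 52.9780 * 100
Result: 76.3996 %


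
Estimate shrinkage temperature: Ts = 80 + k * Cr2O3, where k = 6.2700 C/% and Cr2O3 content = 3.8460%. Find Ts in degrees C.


Formula: Ts = 80 + k * Cr2O3
Substituting: Ts = 80 + 6.2700 * 3.8460
Result: 104.1144 C


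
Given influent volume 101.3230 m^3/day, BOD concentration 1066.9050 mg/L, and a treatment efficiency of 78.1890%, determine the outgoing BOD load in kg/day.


Load_in = volume * conc / 1000 = 101.3230 * 1066.9050 / 1000 = 108.1020 kg/day
Removed = Load_in * eff / 100 = 108.1020 * 78.1890 / 100 = 84.5239 kg/day
Load_out = Load_in - Removed = 108.1020 - 84.5239 = 23.5781 kg/day


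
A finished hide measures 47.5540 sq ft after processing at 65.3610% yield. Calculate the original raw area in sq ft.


Formula: raw = finished * 100 / yield
Substituting: raw = 47.5540 * 100 / 65.3610
Result: 72.7559 sq ft


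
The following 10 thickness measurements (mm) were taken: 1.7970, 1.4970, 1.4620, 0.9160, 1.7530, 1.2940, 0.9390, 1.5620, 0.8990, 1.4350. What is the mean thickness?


Formula: Average = sum / n
Substituting: Average = 13.5540 / 10
Result: 1.3554 mm


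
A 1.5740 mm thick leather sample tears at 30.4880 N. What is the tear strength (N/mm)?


Formula: Tear strength = force / thickness
Substituting: Tear strength = 30.4880 / 1.5740
Result: 19.3698 N/mm


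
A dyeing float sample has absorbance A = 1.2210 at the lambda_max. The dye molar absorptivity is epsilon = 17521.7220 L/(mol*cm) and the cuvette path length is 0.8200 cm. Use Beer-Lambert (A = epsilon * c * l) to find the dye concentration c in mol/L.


Formula: c = A / (epsilon * l)
Substituting: c = 1.2210 / (17521.7220 * 0.8200)
Result: 8.4982e-05 mol/L


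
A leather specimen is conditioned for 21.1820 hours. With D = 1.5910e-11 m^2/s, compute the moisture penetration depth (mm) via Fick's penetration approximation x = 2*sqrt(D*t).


t = 21.1820 hr * 3600 = 76255.2000 s
D * t = 1.5910e-11 * 76255.2000 = 1.2132e-06
x = 2 * sqrt(D*t) = 2 * sqrt(1.2132e-06) = 0.00220293 m = 2.2029 mm


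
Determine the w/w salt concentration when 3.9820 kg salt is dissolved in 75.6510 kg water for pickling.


Formula: Conc = salt / (water + salt) * 100
Substituting: Conc = 3.9820 / (75.6510 + 3.9820) * 100
Result: 5.0004 %


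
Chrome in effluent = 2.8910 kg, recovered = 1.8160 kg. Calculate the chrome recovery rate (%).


Formula: Recovery = recovered / input * 100
Substituting: Recovery = 1.8160 / 2.8910 * 100
Result: 62.8156 %


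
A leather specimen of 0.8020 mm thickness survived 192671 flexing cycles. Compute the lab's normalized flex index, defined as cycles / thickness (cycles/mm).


Formula: Index = cycles / thickness
Substituting: Index = 192671 / 0.8020
Result: 240238.1546 cycles/mm


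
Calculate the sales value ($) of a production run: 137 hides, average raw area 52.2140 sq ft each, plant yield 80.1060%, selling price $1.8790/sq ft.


Raw_total = N * avg_area = 137 * 52.2140 = 7153.3180 sq ft
Finished = Raw_total * yield / 100 = 7153.3180 * 80.1060 / 100 = 5730.2369 sq ft
Value = Finished * price = 5730.2369 * 1.8790 = 10767.1152 $


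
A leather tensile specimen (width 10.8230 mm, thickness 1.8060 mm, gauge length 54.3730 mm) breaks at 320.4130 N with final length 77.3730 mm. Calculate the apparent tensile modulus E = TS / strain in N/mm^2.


TS = F / (w * t) = 320.4130 / (10.8230 * 1.8060) = 16.3925 N/mm^2
strain = (Lf - L0) / L0 = (77.3730 - 54.3730) / 54.3730 = 0.4230
E = TS / strain = 16.3925 / 0.4230 = 38.7525 N/mm^2


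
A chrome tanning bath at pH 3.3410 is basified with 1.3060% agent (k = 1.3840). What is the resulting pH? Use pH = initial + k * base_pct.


Formula: pH_final = pH_initial + k * base_pct
Substituting: pH_final = 3.3410 + 1.3840 * 1.3060
Result: 5.1485


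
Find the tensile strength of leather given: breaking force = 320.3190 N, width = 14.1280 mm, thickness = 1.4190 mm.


Formula: TS = force / (width * thickness)
Substituting: TS = 320.3190 / (14.1280 * 1.4190)
Result: 15.9779 N/mm^2


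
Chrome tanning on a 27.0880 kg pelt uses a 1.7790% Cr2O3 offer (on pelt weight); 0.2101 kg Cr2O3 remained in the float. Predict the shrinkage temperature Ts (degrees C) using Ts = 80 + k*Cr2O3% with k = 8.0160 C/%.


Offered = pelt * offer_pct / 100 = 27.0880 * 1.7790 / 100 = 0.4819 kg
Uptake = offered - residual = 0.4819 - 0.2101 = 0.2718 kg
Cr2O3% on pelt = uptake / pelt * 100 = 0.2718 / 27.0880 * 100 = 1.0034 %
Ts = 80 + k * Cr2O3% = 80 + 8.0160 * 1.0034 = 88.0431 C


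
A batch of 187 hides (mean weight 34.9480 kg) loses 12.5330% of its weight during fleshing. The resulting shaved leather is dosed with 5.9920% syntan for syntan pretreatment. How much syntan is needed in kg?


Total_raw = N * avg_wt = 187 * 34.9480 = 6535.2760 kg
Substrate = Total_raw * (1 - loss/100) = 6535.2760 * (1 - 12.5330/100) = 5716.2099 kg
Syntan = Substrate * pct / 100 = 5716.2099 * 5.9920 / 100 = 342.5153 kg


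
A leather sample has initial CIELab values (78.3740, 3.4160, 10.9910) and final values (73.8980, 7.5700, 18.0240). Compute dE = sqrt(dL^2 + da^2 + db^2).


dL = -4.4760, da = 4.1540, db = 7.0330
dE = sqrt((-4.4760)^2 + 4.1540^2 + 7.0330^2) = 9.3141


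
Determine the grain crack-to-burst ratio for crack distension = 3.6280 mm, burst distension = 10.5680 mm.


Formula: Ratio = crack / burst
Substituting: Ratio = 3.6280 / 10.5680
Result: 0.3433


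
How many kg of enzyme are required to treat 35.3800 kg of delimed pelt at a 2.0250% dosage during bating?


Formula: Enzyme = substrate * pct / 100
Substituting: Enzyme = 35.3800 * 2.0250 / 100
Result: 0.7164 kg


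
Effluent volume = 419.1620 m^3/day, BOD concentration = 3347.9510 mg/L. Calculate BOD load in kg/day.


Formula: BOD_load = volume * conc / 1000
Substituting: BOD_load = 419.1620 * 3347.9510 / 1000
Result: 1403.3338 kg/day


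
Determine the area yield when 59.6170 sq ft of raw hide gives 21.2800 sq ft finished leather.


Formula: Yield = finished / raw * 100
Substituting: Yield = 21.2800 / 59.6170 * 100
Result: 35.6945 %


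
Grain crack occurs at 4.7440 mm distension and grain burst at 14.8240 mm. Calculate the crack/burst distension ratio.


Formula: Ratio = crack / burst
Substituting: Ratio = 4.7440 / 14.8240
Result: 0.3200


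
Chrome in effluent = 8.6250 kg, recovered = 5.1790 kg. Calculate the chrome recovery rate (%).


Formula: Recovery = recovered / input * 100
Substituting: Recovery = 5.1790 / 8.6250 * 100
Result: 60.0464 %


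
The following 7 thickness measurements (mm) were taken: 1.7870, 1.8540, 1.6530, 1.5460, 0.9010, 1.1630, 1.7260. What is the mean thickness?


Formula: Average = sum / n
Substituting: Average = 10.6300 / 7
Result: 1.5186 mm


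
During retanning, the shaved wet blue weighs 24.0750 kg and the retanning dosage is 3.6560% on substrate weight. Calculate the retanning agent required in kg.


Formula: Retan = substrate * pct / 100
Substituting: Retan = 24.0750 * 3.6560 / 100
Result: 0.8802 kg


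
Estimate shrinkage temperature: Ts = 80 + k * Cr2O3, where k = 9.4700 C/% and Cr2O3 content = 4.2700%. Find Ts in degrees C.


Formula: Ts = 80 + k * Cr2O3
Substituting: Ts = 80 + 9.4700 * 4.2700
Result: 120.4369 C


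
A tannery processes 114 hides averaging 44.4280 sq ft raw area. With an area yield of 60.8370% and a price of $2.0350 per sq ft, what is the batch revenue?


Raw_total = N * avg_area = 114 * 44.4280 = 5064.7920 sq ft
Finished = Raw_total * yield / 100 = 5064.7920 * 60.8370 / 100 = 3081.2675 sq ft
Value = Finished * price = 3081.2675 * 2.0350 = 6270.3794 $


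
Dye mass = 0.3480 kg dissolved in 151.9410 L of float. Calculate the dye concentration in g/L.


Formula: Conc = dye_mass(kg) / volume(L) * 1000
Substituting: Conc = 0.3480 / 151.9410 * 1000
Result: 2.2904 g/L


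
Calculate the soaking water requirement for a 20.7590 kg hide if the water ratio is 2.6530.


Formula: Water = hide_weight * ratio
Substituting: Water = 20.7590 * 2.6530
Result: 55.0736 kg


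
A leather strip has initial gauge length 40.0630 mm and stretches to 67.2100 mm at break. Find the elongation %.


Formula: Elongation = (Lf - L0) / L0 * 100
Substituting: Elongation = (67.2100 - 40.0630) / 40.0630 * 100
Result: 67.7608 %


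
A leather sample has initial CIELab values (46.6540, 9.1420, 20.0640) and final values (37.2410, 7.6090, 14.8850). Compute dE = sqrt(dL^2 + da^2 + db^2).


dL = -9.4130, da = -1.5330, db = -5.1790
dE = sqrt((-9.4130)^2 + (-1.5330)^2 + (-5.1790)^2) = 10.8525


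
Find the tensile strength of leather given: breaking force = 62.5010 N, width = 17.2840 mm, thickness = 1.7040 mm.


Formula: TS = force / (width * thickness)
Substituting: TS = 62.5010 / (17.2840 * 1.7040)
Result: 2.1221 N/mm^2


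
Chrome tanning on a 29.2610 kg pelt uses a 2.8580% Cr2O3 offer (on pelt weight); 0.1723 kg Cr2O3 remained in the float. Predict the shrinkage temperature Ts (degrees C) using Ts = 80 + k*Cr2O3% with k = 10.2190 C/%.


Offered = pelt * offer_pct / 100 = 29.2610 * 2.8580 / 100 = 0.8363 kg
Uptake = offered - residual = 0.8363 - 0.1723 = 0.6640 kg
Cr2O3% on pelt = uptake / pelt * 100 = 0.6640 / 29.2610 * 100 = 2.2692 %
Ts = 80 + k * Cr2O3% = 80 + 10.2190 * 2.2692 = 103.1886 C


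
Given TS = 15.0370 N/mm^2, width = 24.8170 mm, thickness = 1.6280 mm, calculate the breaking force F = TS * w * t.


Formula: F = TS * w * t
Substituting: F = 15.0370 * 24.8170 * 1.6280
Result: 607.5260 N


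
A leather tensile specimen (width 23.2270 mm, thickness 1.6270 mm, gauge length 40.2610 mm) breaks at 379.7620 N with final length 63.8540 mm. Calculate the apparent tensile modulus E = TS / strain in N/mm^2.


TS = F / (w * t) = 379.7620 / (23.2270 * 1.6270) = 10.0492 N/mm^2
strain = (Lf - L0) / L0 = (63.8540 - 40.2610) / 40.2610 = 0.5860
E = TS / strain = 10.0492 / 0.5860 = 17.1487 N/mm^2


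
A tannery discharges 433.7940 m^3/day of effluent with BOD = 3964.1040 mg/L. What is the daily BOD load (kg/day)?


Formula: BOD_load = volume * conc / 1000
Substituting: BOD_load = 433.7940 * 3964.1040 / 1000
Result: 1719.6045 kg/day


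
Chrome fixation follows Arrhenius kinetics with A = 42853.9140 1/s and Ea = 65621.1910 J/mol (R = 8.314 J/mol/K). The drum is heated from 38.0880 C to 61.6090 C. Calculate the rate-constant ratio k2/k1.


T1 = 38.0880 + 273.15 = 311.2380 K; T2 = 61.6090 + 273.15 = 334.7590 K
k1 = A * exp(-Ea/(R*T1)) = 42853.9140 * exp(-65621.1910/(8.314*311.2380)) = 4.1541e-07 1/s
k2 = A * exp(-Ea/(R*T2)) = 42853.9140 * exp(-65621.1910/(8.314*334.7590)) = 2.4678e-06 1/s
k2/k1 = 2.4678e-06 / 4.1541e-07 = 5.9407


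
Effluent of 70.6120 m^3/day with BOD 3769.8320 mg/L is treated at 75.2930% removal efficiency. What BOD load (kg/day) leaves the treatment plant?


Load_in = volume * conc / 1000 = 70.6120 * 3769.8320 / 1000 = 266.1954 kg/day
Removed = Load_in * eff / 100 = 266.1954 * 75.2930 / 100 = 200.4265 kg/day
Load_out = Load_in - Removed = 266.1954 - 200.4265 = 65.7689 kg/day


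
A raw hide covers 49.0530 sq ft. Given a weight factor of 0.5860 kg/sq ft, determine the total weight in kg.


Formula: Weight = area * weight_per_sqft
Substituting: Weight = 49.0530 * 0.5860
Result: 28.7451 kg


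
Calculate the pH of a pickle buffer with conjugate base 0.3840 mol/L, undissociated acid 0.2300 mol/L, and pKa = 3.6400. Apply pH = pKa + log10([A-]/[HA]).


ratio = [A-] / [HA] = 0.3840 / 0.2300 = 1.6696
log10(ratio) = 0.2226
pH = pKa + log10(ratio) = 3.6400 + 0.2226 = 3.8626


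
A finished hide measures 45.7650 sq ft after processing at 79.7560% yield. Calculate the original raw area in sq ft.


Formula: raw = finished * 100 / yield
Substituting: raw = 45.7650 * 100 / 79.7560
Result: 57.3813 sq ft


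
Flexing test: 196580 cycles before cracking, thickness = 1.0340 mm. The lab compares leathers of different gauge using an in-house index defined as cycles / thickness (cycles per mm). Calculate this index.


Formula: Index = cycles / thickness
Substituting: Index = 196580 / 1.0340
Result: 190116.0542 cycles/mm


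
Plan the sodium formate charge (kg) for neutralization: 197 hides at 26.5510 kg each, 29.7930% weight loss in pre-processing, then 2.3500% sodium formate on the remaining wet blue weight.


Total_raw = N * avg_wt = 197 * 26.5510 = 5230.5470 kg
Substrate = Total_raw * (1 - loss/100) = 5230.5470 * (1 - 29.7930/100) = 3672.2101 kg
Neutralizer = Substrate * pct / 100 = 3672.2101 * 2.3500 / 100 = 86.2969 kg


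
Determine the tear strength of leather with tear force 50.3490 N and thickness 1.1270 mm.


Formula: Tear strength = force / thickness
Substituting: Tear strength = 50.3490 / 1.1270
Result: 44.6752 N/mm


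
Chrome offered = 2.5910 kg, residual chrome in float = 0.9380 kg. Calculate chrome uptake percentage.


Formula: Uptake = (offered - residual) / offered * 100
Substituting: Uptake = (2.5910 - 0.9380) / 2.5910 * 100
Result: 63.7978 %


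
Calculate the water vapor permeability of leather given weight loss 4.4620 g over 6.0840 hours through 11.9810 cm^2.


Formula: WVP = loss / (area * time)
Substituting: WVP = 4.4620 / (11.9810 * 6.0840)
Result: 0.0612135 g/(cm^2*hr)


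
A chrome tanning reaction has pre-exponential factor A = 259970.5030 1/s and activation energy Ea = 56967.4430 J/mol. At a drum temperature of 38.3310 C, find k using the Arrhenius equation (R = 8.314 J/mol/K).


T_K = T_C + 273.15 = 38.3310 + 273.15 = 311.4810 K
exponent = -Ea / (R * T_K) = -56967.4430 / (8.314 * 311.4810) = -21.9981
k = A * exp(exponent) = 259970.5030 * exp(-21.9981) = 7.2656e-05 1/s


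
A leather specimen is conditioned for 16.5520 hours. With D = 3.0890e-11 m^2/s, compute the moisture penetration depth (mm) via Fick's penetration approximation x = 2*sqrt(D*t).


t = 16.5520 hr * 3600 = 59587.2000 s
D * t = 3.0890e-11 * 59587.2000 = 1.8406e-06
x = 2 * sqrt(D*t) = 2 * sqrt(1.8406e-06) = 0.00271341 m = 2.7134 mm


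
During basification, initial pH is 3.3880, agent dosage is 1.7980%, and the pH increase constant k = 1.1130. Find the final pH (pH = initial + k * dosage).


Formula: pH_final = pH_initial + k * base_pct
Substituting: pH_final = 3.3880 + 1.1130 * 1.7980
Result: 5.3892


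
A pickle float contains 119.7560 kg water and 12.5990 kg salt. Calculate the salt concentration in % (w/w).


Formula: Conc = salt / (water + salt) * 100
Substituting: Conc = 12.5990 / (119.7560 + 12.5990) * 100
Result: 9.5191 %


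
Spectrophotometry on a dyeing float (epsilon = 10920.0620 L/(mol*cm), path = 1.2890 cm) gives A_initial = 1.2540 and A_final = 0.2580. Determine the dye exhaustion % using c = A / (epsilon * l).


c_initial = A_i / (epsilon * l) = 1.2540 / (10920.0620 * 1.2890) = 8.9088e-05 mol/L
c_final = A_f / (epsilon * l) = 0.2580 / (10920.0620 * 1.2890) = 1.8329e-05 mol/L
Exhaustion = (c_initial - c_final) / c_initial * 100 = (8.9088e-05 - 1.8329e-05) / 8.9088e-05 * 100 = 79.4258 %


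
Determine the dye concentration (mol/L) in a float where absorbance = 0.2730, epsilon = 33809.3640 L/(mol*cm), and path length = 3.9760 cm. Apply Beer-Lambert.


Formula: c = A / (epsilon * l)
Substituting: c = 0.2730 / (33809.3640 * 3.9760)
Result: 2.0309e-06 mol/L


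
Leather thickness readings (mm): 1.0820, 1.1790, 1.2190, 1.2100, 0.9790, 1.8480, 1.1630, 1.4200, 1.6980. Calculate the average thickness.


Formula: Average = sum / n
Substituting: Average = 11.7980 / 9
Result: 1.3109 mm


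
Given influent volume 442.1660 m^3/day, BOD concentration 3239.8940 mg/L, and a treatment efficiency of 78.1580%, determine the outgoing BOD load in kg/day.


Load_in = volume * conc / 1000 = 442.1660 * 3239.8940 / 1000 = 1432.5710 kg/day
Removed = Load_in * eff / 100 = 1432.5710 * 78.1580 / 100 = 1119.6688 kg/day
Load_out = Load_in - Removed = 1432.5710 - 1119.6688 = 312.9022 kg/day


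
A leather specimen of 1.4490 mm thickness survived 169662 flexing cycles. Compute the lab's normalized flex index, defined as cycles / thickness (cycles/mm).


Formula: Index = cycles / thickness
Substituting: Index = 169662 / 1.4490
Result: 117089.0269 cycles/mm


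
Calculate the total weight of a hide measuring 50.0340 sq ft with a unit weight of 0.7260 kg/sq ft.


Formula: Weight = area * weight_per_sqft
Substituting: Weight = 50.0340 * 0.7260
Result: 36.3247 kg


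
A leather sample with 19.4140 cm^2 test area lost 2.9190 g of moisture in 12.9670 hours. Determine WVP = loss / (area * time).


Formula: WVP = loss / (area * time)
Substituting: WVP = 2.9190 / (19.4140 * 12.9670)
Result: 0.0115952 g/(cm^2*hr)


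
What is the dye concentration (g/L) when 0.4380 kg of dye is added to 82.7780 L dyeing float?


Formula: Conc = dye_mass(kg) / volume(L) * 1000
Substituting: Conc = 0.4380 / 82.7780 * 1000
Result: 5.2913 g/L


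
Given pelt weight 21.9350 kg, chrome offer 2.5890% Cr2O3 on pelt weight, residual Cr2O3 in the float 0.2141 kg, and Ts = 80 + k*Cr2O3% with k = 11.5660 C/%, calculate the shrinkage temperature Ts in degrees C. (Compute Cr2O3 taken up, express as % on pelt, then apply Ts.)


Offered = pelt * offer_pct / 100 = 21.9350 * 2.5890 / 100 = 0.5679 kg
Uptake = offered - residual = 0.5679 - 0.2141 = 0.3538 kg
Cr2O3% on pelt = uptake / pelt * 100 = 0.3538 / 21.9350 * 100 = 1.6129 %
Ts = 80 + k * Cr2O3% = 80 + 11.5660 * 1.6129 = 98.6552 C


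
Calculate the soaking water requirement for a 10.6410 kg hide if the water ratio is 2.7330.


Formula: Water = hide_weight * ratio
Substituting: Water = 10.6410 * 2.7330
Result: 29.0819 kg


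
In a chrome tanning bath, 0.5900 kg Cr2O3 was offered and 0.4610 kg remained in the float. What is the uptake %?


Formula: Uptake = (offered - residual) / offered * 100
Substituting: Uptake = (0.5900 - 0.4610) / 0.5900 * 100
Result: 21.8644 %


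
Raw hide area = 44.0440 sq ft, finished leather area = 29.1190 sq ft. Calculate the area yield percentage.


Formula: Yield = finished / raw * 100
Substituting: Yield = 29.1190 / 44.0440 * 100
Result: 66.1134 %


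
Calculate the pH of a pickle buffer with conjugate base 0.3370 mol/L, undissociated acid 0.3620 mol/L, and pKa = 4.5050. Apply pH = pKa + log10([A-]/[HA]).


ratio = [A-] / [HA] = 0.3370 / 0.3620 = 0.9309
log10(ratio) = -0.0310787
pH = pKa + log10(ratio) = 4.5050 - 0.0310787 = 4.4739


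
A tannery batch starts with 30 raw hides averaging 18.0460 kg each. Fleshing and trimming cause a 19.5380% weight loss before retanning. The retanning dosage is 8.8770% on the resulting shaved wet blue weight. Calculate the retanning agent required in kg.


Total_raw = N * avg_wt = 30 * 18.0460 = 541.3800 kg
Substrate = Total_raw * (1 - loss/100) = 541.3800 * (1 - 19.5380/100) = 435.6052 kg
Retan = Substrate * pct / 100 = 435.6052 * 8.8770 / 100 = 38.6687 kg


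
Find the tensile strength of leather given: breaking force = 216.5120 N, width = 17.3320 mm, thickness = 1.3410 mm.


Formula: TS = force / (width * thickness)
Substituting: TS = 216.5120 / (17.3320 * 1.3410)
Result: 9.3155 N/mm^2


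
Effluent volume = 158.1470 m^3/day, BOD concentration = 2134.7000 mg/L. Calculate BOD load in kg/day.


Formula: BOD_load = volume * conc / 1000
Substituting: BOD_load = 158.1470 * 2134.7000 / 1000
Result: 337.5964 kg/day


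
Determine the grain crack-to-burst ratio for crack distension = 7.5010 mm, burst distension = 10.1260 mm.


Formula: Ratio = crack / burst
Substituting: Ratio = 7.5010 / 10.1260
Result: 0.7408


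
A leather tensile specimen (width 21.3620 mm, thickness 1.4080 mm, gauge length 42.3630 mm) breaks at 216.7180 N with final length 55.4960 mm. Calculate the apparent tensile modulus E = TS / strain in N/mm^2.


TS = F / (w * t) = 216.7180 / (21.3620 * 1.4080) = 7.2053 N/mm^2
strain = (Lf - L0) / L0 = (55.4960 - 42.3630) / 42.3630 = 0.3100
E = TS / strain = 7.2053 / 0.3100 = 23.2420 N/mm^2


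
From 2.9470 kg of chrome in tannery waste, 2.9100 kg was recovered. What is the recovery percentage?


Formula: Recovery = recovered / input * 100
Substituting: Recovery = 2.9100 / 2.9470 * 100
Result: 98.7445 %


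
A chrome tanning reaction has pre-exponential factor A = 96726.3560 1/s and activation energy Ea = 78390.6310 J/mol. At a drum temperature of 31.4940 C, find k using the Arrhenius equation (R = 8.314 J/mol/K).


T_K = T_C + 273.15 = 31.4940 + 273.15 = 304.6440 K
exponent = -Ea / (R * T_K) = -78390.6310 / (8.314 * 304.6440) = -30.9501
k = A * exp(exponent) = 96726.3560 * exp(-30.9501) = 3.5003e-09 1/s


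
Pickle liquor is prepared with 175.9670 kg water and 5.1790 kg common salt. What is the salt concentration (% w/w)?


Formula: Conc = salt / (water + salt) * 100
Substituting: Conc = 5.1790 / (175.9670 + 5.1790) * 100
Result: 2.8590 %


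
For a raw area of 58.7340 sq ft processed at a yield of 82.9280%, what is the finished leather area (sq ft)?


Formula: finished = raw * yield / 100
Substituting: finished = 58.7340 * 82.9280 / 100
Result: 48.7069 sq ft


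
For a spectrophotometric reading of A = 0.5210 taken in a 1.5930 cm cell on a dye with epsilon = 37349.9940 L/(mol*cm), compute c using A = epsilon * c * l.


Formula: c = A / (epsilon * l)
Substituting: c = 0.5210 / (37349.9940 * 1.5930)
Result: 8.7565e-06 mol/L


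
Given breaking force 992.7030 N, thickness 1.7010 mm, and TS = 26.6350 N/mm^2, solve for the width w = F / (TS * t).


Formula: w = F / (TS * t)
Substituting: w = 992.7030 / (26.6350 * 1.7010)
Result: 21.9110 mm


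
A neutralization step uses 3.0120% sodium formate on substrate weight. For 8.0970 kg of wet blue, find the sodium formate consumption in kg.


Formula: Neutralizer = substrate * pct / 100
Substituting: Neutralizer = 8.0970 * 3.0120 / 100
Result: 0.2439 kg


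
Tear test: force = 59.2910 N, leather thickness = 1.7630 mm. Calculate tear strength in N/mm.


Formula: Tear strength = force / thickness
Substituting: Tear strength = 59.2910 / 1.7630
Result: 33.6307 N/mm


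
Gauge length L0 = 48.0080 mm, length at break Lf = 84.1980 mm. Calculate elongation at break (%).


Formula: Elongation = (Lf - L0) / L0 * 100
Substituting: Elongation = (84.1980 - 48.0080) / 48.0080 * 100
Result: 75.3833 %
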